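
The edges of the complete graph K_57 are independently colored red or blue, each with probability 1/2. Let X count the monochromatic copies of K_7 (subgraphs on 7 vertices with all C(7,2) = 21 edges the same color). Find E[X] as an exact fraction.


Let X = Σ_S X_S over the C(57, 7) = 264385836 subsets S of size 7, where X_S = 1 if the K_7 on S is monochromatic.
For a fixed S, the K_7 on S has C(7, 2) = 21 edges. P[all 21 edges red] = (1/2)^21, and likewise for blue, so P[monochromatic] = 2·(1/2)^21 = 2^{1 − 21} = 1/1048576.
By linearity of expectation: E[X] = C(57, 7) · 2^{1 − 21} = 264385836 · 1/1048576 = 66096459/262144.
Numerically: E[X] ≈ 252.1380.

E[X] = C(57,7)·2^(1−C(7,2)) = 66096459/262144 ≈ 252.1380.


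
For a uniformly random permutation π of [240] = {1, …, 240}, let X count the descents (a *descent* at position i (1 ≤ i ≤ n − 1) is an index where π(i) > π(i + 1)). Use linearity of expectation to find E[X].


Write X = Σ X_I over i = 1, …, 239, with X_I the indicator of one descent.
There are 239 indicators.
For each fixed i, the pair (π(i), π(i+1)) is a uniformly random ordered pair of distinct values from {1, …, 240}; by symmetry P[π(i) > π(i+1)] = 1/2.
By linearity: E[X] = 239 · (1/2) = (240 − 1) · (1/2) = 239/2 ≈ 119.5000.

E[X] = 239/2 = 119.5000.


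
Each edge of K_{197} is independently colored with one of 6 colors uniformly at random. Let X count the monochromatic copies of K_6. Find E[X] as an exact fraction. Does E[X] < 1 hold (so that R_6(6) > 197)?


E[X] = C(197, 6) · 6^{1 − 15} = 75176946208 · 6^{−14} = 75176946208/78364164096.
As a reduced fraction: E[X] = 2349279569/2448880128 ≈ 0.959.
Is E[X] < 1? YES.
Since E[X] < 1, there exists a 6-coloring of K_{197} with no monochromatic K_6; hence R_6(6) > 197.

E[X] = 2349279569/2448880128 ≈ 0.959; E[X] < 1, so R_6(6) > 197.


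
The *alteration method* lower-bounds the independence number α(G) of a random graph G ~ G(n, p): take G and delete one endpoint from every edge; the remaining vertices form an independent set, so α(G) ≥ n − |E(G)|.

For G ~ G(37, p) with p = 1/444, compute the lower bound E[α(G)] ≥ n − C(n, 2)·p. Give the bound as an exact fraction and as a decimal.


E[|E(G)|] = C(37, 2)·p = 666 · (1/444) = 3/2.
E[α(G)] ≥ n − E[|E(G)|] = 37 − 3/2 = 71/2.
Numerically: ≈ 35.500000.
(This is only a lower bound; the true E[α(G)] may be larger.)

E[α(G)] ≥ 71/2 ≈ 35.500000.


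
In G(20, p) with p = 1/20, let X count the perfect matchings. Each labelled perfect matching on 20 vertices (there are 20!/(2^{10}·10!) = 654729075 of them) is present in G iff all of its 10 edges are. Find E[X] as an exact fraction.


K_20 has 20!/(2^{10}·10!) = 654729075 labelled perfect matchings.
For each such perfect matching H, let X_H = 1 if all 10 edges of H are present in G. Then P[X_H = 1] = p^{10} = (1/20)^{10} = 1/10240000000000.
By linearity: E[X] = Σ_H E[X_H] = 654729075 · p^{10} = 654729075 · 1/10240000000000 = 26189163/409600000000.
Numerically: E[X] ≈ 6.39384e-05.

E[X] = 654729075 · (1/20)^{10} = 26189163/409600000000 ≈ 6.39384e-05.


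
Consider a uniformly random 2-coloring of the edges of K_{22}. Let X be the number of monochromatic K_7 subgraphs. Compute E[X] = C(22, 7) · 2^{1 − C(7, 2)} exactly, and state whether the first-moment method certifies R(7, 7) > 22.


E[X] = C(22, 7) · 2^{1 − 21} = 170544 · 2^{−20} = 170544/1048576.
As a reduced fraction: E[X] = 10659/65536 ≈ 0.1626.
Is E[X] < 1? YES.
Since E[X] < 1, there exists a 2-coloring of K_{22} with no monochromatic K_7; hence R(7, 7) > 22.

E[X] = 10659/65536 ≈ 0.1626; E[X] < 1, so R(7, 7) > 22.


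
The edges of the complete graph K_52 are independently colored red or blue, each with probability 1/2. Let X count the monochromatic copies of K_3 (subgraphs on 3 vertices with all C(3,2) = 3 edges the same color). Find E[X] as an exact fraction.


Let X = Σ_S X_S over the C(52, 3) = 22100 subsets S of size 3, where X_S = 1 if the K_3 on S is monochromatic.
For a fixed S, the K_3 on S has C(3, 2) = 3 edges. P[all 3 edges red] = (1/2)^3, and likewise for blue, so P[monochromatic] = 2·(1/2)^3 = 2^{1 − 3} = 1/4.
By linearity of expectation: E[X] = C(52, 3) · 2^{1 − 3} = 22100 · 1/4 = 5525.
Numerically: E[X] ≈ 5525.00000.

E[X] = C(52,3)·2^(1−C(3,2)) = 5525 ≈ 5525.00000.


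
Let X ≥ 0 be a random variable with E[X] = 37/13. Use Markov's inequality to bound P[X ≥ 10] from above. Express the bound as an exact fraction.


μ = E[X] = 37/13, a = 10.
Markov: P[X ≥ 10] ≤ μ/a = (37/13)/10 = 37/130.
Numerically: ≈ 0.284615.
(Since a = 10 > μ = 2.846154, the bound 37/130 is < 1 and informative.)

P[X ≥ 10] ≤ 37/130 ≈ 0.284615.


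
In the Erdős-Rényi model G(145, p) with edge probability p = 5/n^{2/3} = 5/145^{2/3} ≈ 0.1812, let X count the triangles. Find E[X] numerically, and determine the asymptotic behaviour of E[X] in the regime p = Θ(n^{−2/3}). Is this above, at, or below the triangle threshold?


Number of potential triangles: C(145, 3) = 497640.
Each occurs with probability p³ ≈ (0.1812)³ ≈ 5.945303e-03.
By linearity: E[X] = C(145, 3)·p³ ≈ 497640 · 5.945303e-03 ≈ 2958.6207.
Since α = 2/3 < 1, p = c/n^{2/3} ≫ 1/n is above the triangle threshold p ~ 1/n. Asymptotically E[X] ~ (c³/6)·n^{3(1−α)} = (5³/6)·n^{1} → ∞; triangles are abundant w.h.p.

E[X] ≈ 2958.6207; in regime p = Θ(1/n^{2/3}) E[X] diverges (above the triangle threshold p ~ 1/n).


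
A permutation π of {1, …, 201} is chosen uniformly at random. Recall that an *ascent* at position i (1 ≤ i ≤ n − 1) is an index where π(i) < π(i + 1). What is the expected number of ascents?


Write X = Σ X_I over i = 1, …, 200, with X_I the indicator of one ascent.
There are 200 indicators.
For each fixed i, the pair (π(i), π(i+1)) is a uniformly random ordered pair of distinct values from {1, …, 201}; by symmetry P[π(i) < π(i+1)] = 1/2.
By linearity: E[X] = 200 · (1/2) = (201 − 1) · (1/2) = 100 ≈ 100.0000.

E[X] = 100 = 100.0000.


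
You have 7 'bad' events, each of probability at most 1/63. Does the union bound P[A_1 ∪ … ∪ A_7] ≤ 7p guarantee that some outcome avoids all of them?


Union bound: P[∪_{i=1}^{7} A_i] ≤ Σ_i P[A_i] ≤ 7·p = 7·(1/63) = 1/9.
Numerically: 1/9 ≈ 0.1111.
Is 1/9 < 1? YES.
Since P[∪ A_i] ≤ 1/9 < 1, the complement has P[∩ A_i^c] ≥ 1 − 1/9 = 8/9 > 0, so some outcome avoids every A_i.

7·p = 1/9 ≈ 0.1111; existence CERTIFIED by the union bound.


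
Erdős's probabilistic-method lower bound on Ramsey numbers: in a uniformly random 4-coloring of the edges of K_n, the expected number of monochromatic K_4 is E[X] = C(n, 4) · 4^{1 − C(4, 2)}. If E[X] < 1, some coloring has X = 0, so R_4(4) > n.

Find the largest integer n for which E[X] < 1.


We need C(n, 4) · 4^{1 − 6} < 1, i.e. C(n, 4) < 4^{6 − 1} = 1024.
Check values of n near the boundary:
  n = 9: C(9, 4) = 126; 126 < 1024? YES
  n = 10: C(10, 4) = 210; 210 < 1024? YES
  n = 11: C(11, 4) = 330; 330 < 1024? YES
  n = 12: C(12, 4) = 495; 495 < 1024? YES
  n = 13: C(13, 4) = 715; 715 < 1024? YES
  n = 14: C(14, 4) = 1001; 1001 < 1024? YES
  n = 15: C(15, 4) = 1365; 1365 < 1024? NO
  n = 16: C(16, 4) = 1820; 1820 < 1024? NO
  n = 17: C(17, 4) = 2380; 2380 < 1024? NO
The largest n with C(n, 4) < 1024 is n = 14 (where E[X] = 1001/1024 ≈ 0.9775391). Hence R_4(4) > 14, i.e. R_4(4) ≥ 15.

Largest n = 14; hence R_4(4) > 14.


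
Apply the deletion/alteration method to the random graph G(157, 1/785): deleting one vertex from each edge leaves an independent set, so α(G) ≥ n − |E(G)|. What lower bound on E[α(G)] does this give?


E[|E(G)|] = C(157, 2)·p = 12246 · (1/785) = 78/5.
E[α(G)] ≥ n − E[|E(G)|] = 157 − 78/5 = 707/5.
Numerically: ≈ 141.400000.
(This is only a lower bound; the true E[α(G)] may be larger.)

E[α(G)] ≥ 707/5 ≈ 141.400000.


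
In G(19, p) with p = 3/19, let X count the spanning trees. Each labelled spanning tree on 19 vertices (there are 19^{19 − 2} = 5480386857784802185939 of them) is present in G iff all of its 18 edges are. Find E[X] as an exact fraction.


K_19 has 19^{19 − 2} = 5480386857784802185939 labelled spanning trees.
For each such spanning tree H, let X_H = 1 if all 18 edges of H are present in G. Then P[X_H = 1] = p^{18} = (3/19)^{18} = 387420489/104127350297911241532841.
By linearity: E[X] = Σ_H E[X_H] = 5480386857784802185939 · p^{18} = 5480386857784802185939 · 387420489/104127350297911241532841 = 387420489/19.
Numerically: E[X] ≈ 2.03906e+07.

E[X] = 5480386857784802185939 · (3/19)^{18} = 387420489/19 ≈ 2.03906e+07.


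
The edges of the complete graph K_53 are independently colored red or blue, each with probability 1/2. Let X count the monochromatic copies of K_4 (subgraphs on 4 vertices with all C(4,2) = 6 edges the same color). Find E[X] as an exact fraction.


Let X = Σ_S X_S over the C(53, 4) = 292825 subsets S of size 4, where X_S = 1 if the K_4 on S is monochromatic.
For a fixed S, the K_4 on S has C(4, 2) = 6 edges. P[all 6 edges red] = (1/2)^6, and likewise for blue, so P[monochromatic] = 2·(1/2)^6 = 2^{1 − 6} = 1/32.
By linearity of expectation: E[X] = C(53, 4) · 2^{1 − 6} = 292825 · 1/32 = 292825/32.
Numerically: E[X] ≈ 9150.781250.

E[X] = C(53,4)·2^(1−C(4,2)) = 292825/32 ≈ 9150.781250.


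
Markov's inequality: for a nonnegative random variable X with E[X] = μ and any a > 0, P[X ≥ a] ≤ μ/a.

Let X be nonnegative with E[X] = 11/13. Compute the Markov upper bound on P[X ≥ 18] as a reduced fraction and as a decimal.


μ = E[X] = 11/13, a = 18.
Markov: P[X ≥ 18] ≤ μ/a = (11/13)/18 = 11/234.
Numerically: ≈ 0.0470.
(Since a = 18 > μ = 0.8462, the bound 11/234 is < 1 and informative.)

P[X ≥ 18] ≤ 11/234 ≈ 0.0470.


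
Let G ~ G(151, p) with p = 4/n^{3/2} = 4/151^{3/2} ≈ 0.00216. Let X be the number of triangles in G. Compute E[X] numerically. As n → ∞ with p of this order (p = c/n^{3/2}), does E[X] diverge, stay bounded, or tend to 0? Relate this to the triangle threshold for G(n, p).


Number of potential triangles: C(151, 3) = 562475.
Each occurs with probability p³ ≈ (0.00216)³ ≈ 1.00181e-08.
By linearity: E[X] = C(151, 3)·p³ ≈ 562475 · 1.00181e-08 ≈ 0.006.
Since α = 3/2 > 1, p = c/n^{3/2} = o(1/n) is below the triangle threshold p ~ 1/n. Asymptotically E[X] ~ (c³/6)·n^{3(1−α)} = (4³/6)·n^{-1.5} → 0, so by Markov's inequality G has no triangles w.h.p.

E[X] ≈ 0.006; in regime p = Θ(1/n^{3/2}) E[X] tends to 0 (below the triangle threshold p ~ 1/n).


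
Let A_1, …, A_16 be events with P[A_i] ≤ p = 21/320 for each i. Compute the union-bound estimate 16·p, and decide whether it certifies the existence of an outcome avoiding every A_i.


Union bound: P[∪_{i=1}^{16} A_i] ≤ Σ_i P[A_i] ≤ 16·p = 16·(21/320) = 21/20.
Numerically: 21/20 ≈ 1.050000.
Is 21/20 < 1? NO.
Since the bound 21/20 is ≥ 1, the union bound is uninformative here; it does NOT by itself certify existence.

16·p = 21/20 ≈ 1.050000; existence NOT certified by the union bound.


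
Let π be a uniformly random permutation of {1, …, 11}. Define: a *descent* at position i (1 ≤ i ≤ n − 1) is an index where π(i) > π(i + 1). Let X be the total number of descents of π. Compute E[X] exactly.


Write X = Σ X_I over i = 1, …, 10, with X_I the indicator of one descent.
There are 10 indicators.
For each fixed i, the pair (π(i), π(i+1)) is a uniformly random ordered pair of distinct values from {1, …, 11}; by symmetry P[π(i) > π(i+1)] = 1/2.
By linearity: E[X] = 10 · (1/2) = (11 − 1) · (1/2) = 5 ≈ 5.0000.

E[X] = 5 = 5.0000.


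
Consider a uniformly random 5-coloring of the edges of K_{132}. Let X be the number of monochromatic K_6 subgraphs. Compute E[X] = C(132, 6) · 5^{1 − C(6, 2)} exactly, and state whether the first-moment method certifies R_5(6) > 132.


E[X] = C(132, 6) · 5^{1 − 15} = 6547258432 · 5^{−14} = 6547258432/6103515625.
As a reduced fraction: E[X] = 6547258432/6103515625 ≈ 1.072703.
Is E[X] < 1? NO.
Since E[X] ≥ 1, the first-moment bound is inconclusive at n = 132; it does NOT by itself certify R_5(6) > 132.

E[X] = 6547258432/6103515625 ≈ 1.072703; E[X] ≥ 1; first-moment method inconclusive here.


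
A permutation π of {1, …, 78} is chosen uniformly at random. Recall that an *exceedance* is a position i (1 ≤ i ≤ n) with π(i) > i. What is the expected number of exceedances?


Write X = Σ_{i=1}^{78} X_i, where X_i = 1_{π(i) > i}.
For each fixed i, π(i) is uniform over {1, …, 78} (marginal of a uniform permutation), so P[π(i) > i] = (n − i)/n. Summing: Σ_{i=1}^{78} (n − i)/n = (0 + 1 + … + 77)/78 = 78(78 − 1)/(2·78) = (78 − 1)/2.
Hence E[X] = Σ_{i=1}^{78} (78 − i)/78 = 77/2 ≈ 38.50000.

E[X] = 77/2 = 38.50000.


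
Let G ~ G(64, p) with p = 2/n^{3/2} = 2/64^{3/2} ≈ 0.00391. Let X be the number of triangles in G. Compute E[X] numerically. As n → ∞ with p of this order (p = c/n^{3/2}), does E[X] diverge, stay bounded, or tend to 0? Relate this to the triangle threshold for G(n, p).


Number of potential triangles: C(64, 3) = 41664.
Each occurs with probability p³ ≈ (0.00391)³ ≈ 5.96046e-08.
By linearity: E[X] = C(64, 3)·p³ ≈ 41664 · 5.96046e-08 ≈ 0.002.
Since α = 3/2 > 1, p = c/n^{3/2} = o(1/n) is below the triangle threshold p ~ 1/n. Asymptotically E[X] ~ (c³/6)·n^{3(1−α)} = (2³/6)·n^{-1.5} → 0, so by Markov's inequality G has no triangles w.h.p.

E[X] ≈ 0.002; in regime p = Θ(1/n^{3/2}) E[X] tends to 0 (below the triangle threshold p ~ 1/n).


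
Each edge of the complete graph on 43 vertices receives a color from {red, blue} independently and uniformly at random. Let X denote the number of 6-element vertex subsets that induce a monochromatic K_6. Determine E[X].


Let X = Σ_S X_S over the C(43, 6) = 6096454 subsets S of size 6, where X_S = 1 if the K_6 on S is monochromatic.
For a fixed S, the K_6 on S has C(6, 2) = 15 edges. P[all 15 edges red] = (1/2)^15, and likewise for blue, so P[monochromatic] = 2·(1/2)^15 = 2^{1 − 15} = 1/16384.
Summing: E[X] = C(43, 6) · 2^{1 − 15} = 6096454 · 1/16384 = 3048227/8192.
Numerically: E[X] ≈ 372.0980.

E[X] = C(43,6)·2^(1−C(6,2)) = 3048227/8192 ≈ 372.0980.


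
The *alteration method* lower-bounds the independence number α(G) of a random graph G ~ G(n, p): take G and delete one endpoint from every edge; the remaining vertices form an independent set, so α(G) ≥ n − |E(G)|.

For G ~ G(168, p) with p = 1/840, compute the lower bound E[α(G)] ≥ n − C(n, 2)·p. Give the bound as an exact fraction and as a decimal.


E[|E(G)|] = C(168, 2)·p = 14028 · (1/840) = 167/10.
E[α(G)] ≥ n − E[|E(G)|] = 168 − 167/10 = 1513/10.
Numerically: ≈ 151.3000.
(This is only a lower bound; the true E[α(G)] may be larger.)

E[α(G)] ≥ 1513/10 ≈ 151.3000.


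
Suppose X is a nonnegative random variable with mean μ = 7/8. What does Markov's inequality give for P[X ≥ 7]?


μ = E[X] = 7/8, a = 7.
Markov: P[X ≥ 7] ≤ μ/a = (7/8)/7 = 1/8.
Numerically: ≈ 0.125000.
(Since a = 7 > μ = 0.875000, the bound 1/8 is < 1 and informative.)

P[X ≥ 7] ≤ 1/8 ≈ 0.125000.


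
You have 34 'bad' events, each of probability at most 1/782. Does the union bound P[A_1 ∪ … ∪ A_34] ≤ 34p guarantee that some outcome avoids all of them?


Union bound: P[∪_{i=1}^{34} A_i] ≤ Σ_i P[A_i] ≤ 34·p = 34·(1/782) = 1/23.
Numerically: 1/23 ≈ 0.04348.
Is 1/23 < 1? YES.
Since P[∪ A_i] ≤ 1/23 < 1, the complement has P[∩ A_i^c] ≥ 1 − 1/23 = 22/23 > 0, so some outcome avoids every A_i.

34·p = 1/23 ≈ 0.04348; existence CERTIFIED by the union bound.


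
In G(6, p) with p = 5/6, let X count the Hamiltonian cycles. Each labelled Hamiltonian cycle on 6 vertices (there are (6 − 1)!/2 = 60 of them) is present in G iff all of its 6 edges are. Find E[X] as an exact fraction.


K_6 has (6 − 1)!/2 = 60 labelled Hamiltonian cycles.
For each such Hamiltonian cycle H, let X_H = 1 if all 6 edges of H are present in G. Then P[X_H = 1] = p^{6} = (5/6)^{6} = 15625/46656.
Summing the indicators: E[X] = Σ_H E[X_H] = 60 · p^{6} = 60 · 15625/46656 = 78125/3888.
Numerically: E[X] ≈ 20.1.

E[X] = 60 · (5/6)^{6} = 78125/3888 ≈ 20.1.


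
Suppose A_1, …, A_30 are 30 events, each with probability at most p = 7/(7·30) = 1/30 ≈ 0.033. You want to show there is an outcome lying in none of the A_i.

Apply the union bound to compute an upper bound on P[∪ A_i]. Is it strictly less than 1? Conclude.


Union bound: P[∪_{i=1}^{30} A_i] ≤ Σ_i P[A_i] ≤ 30·p = 30·(1/30) = 1.
Numerically: 1 ≈ 1.000.
Is 1 < 1? NO.
Since the bound 1 is ≥ 1, the union bound is uninformative here; it does NOT by itself certify existence.

30·p = 1 ≈ 1.000; existence NOT certified by the union bound.


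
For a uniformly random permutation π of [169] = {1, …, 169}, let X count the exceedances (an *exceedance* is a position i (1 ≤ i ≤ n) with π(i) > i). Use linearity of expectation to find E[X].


Write X = Σ_{i=1}^{169} X_i, where X_i = 1_{π(i) > i}.
For each fixed i, π(i) is uniform over {1, …, 169} (marginal of a uniform permutation), so P[π(i) > i] = (n − i)/n. Summing: Σ_{i=1}^{169} (n − i)/n = (0 + 1 + … + 168)/169 = 169(169 − 1)/(2·169) = (169 − 1)/2.
Hence E[X] = Σ_{i=1}^{169} (169 − i)/169 = 84 ≈ 84.000000.

E[X] = 84 = 84.000000.


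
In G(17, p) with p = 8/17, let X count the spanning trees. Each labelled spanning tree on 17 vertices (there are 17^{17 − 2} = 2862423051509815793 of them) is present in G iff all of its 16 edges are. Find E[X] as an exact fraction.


K_17 has 17^{17 − 2} = 2862423051509815793 labelled spanning trees.
For each such spanning tree H, let X_H = 1 if all 16 edges of H are present in G. Then P[X_H = 1] = p^{16} = (8/17)^{16} = 281474976710656/48661191875666868481.
Summing the indicators: E[X] = Σ_H E[X_H] = 2862423051509815793 · p^{16} = 2862423051509815793 · 281474976710656/48661191875666868481 = 281474976710656/17.
Numerically: E[X] ≈ 1.66e+13.

E[X] = 2862423051509815793 · (8/17)^{16} = 281474976710656/17 ≈ 1.66e+13.


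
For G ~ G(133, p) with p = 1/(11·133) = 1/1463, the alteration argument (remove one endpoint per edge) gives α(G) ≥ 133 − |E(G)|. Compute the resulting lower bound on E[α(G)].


E[|E(G)|] = C(133, 2)·p = 8778 · (1/1463) = 6.
E[α(G)] ≥ n − E[|E(G)|] = 133 − 6 = 127.
Numerically: ≈ 127.0000.
(This is only a lower bound; the true E[α(G)] may be larger.)

E[α(G)] ≥ 127 ≈ 127.0000.


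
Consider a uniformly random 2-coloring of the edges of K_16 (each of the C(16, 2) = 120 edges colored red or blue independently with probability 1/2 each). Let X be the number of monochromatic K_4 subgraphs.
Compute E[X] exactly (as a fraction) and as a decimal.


Let X = Σ_S X_S over the C(16, 4) = 1820 subsets S of size 4, where X_S = 1 if the K_4 on S is monochromatic.
For a fixed S, the K_4 on S has C(4, 2) = 6 edges. P[all 6 edges red] = (1/2)^6, and likewise for blue, so P[monochromatic] = 2·(1/2)^6 = 2^{1 − 6} = 1/32.
Summing: E[X] = C(16, 4) · 2^{1 − 6} = 1820 · 1/32 = 455/8.
Numerically: E[X] ≈ 56.87500.

E[X] = C(16,4)·2^(1−C(4,2)) = 455/8 ≈ 56.87500.


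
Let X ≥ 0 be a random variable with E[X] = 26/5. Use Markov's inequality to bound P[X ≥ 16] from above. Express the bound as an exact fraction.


μ = E[X] = 26/5, a = 16.
Markov: P[X ≥ 16] ≤ μ/a = (26/5)/16 = 13/40.
Numerically: ≈ 0.325.
(Since a = 16 > μ = 5.200, the bound 13/40 is < 1 and informative.)

P[X ≥ 16] ≤ 13/40 ≈ 0.325.


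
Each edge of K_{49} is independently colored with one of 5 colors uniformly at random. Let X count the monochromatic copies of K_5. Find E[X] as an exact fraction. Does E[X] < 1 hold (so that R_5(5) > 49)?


E[X] = C(49, 5) · 5^{1 − 10} = 1906884 · 5^{−9} = 1906884/1953125.
As a reduced fraction: E[X] = 1906884/1953125 ≈ 0.9763246.
Is E[X] < 1? YES.
Since E[X] < 1, there exists a 5-coloring of K_{49} with no monochromatic K_5; hence R_5(5) > 49.

E[X] = 1906884/1953125 ≈ 0.9763246; E[X] < 1, so R_5(5) > 49.


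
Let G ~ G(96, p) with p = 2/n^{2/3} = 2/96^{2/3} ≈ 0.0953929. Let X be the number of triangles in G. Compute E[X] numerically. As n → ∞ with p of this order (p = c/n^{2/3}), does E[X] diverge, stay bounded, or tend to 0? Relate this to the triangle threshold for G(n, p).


Number of potential triangles: C(96, 3) = 142880.
Each occurs with probability p³ ≈ (0.0953929)³ ≈ 8.68055556e-04.
By linearity: E[X] = C(96, 3)·p³ ≈ 142880 · 8.68055556e-04 ≈ 124.027778.
Since α = 2/3 < 1, p = c/n^{2/3} ≫ 1/n is above the triangle threshold p ~ 1/n. Asymptotically E[X] ~ (c³/6)·n^{3(1−α)} = (2³/6)·n^{1} → ∞; triangles are abundant w.h.p.

E[X] ≈ 124.027778; in regime p = Θ(1/n^{2/3}) E[X] diverges (above the triangle threshold p ~ 1/n).


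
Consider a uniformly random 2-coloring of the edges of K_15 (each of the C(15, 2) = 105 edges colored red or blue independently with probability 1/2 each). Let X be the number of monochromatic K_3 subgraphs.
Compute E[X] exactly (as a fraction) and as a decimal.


Let X = Σ_S X_S over the C(15, 3) = 455 subsets S of size 3, where X_S = 1 if the K_3 on S is monochromatic.
For a fixed S, the K_3 on S has C(3, 2) = 3 edges. P[all 3 edges red] = (1/2)^3, and likewise for blue, so P[monochromatic] = 2·(1/2)^3 = 2^{1 − 3} = 1/4.
By linearity: E[X] = C(15, 3) · 2^{1 − 3} = 455 · 1/4 = 455/4.
Numerically: E[X] ≈ 113.7500.

E[X] = C(15,3)·2^(1−C(3,2)) = 455/4 ≈ 113.7500.


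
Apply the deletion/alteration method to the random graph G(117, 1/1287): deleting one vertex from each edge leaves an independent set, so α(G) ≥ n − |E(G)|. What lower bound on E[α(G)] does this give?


E[|E(G)|] = C(117, 2)·p = 6786 · (1/1287) = 58/11.
E[α(G)] ≥ n − E[|E(G)|] = 117 − 58/11 = 1229/11.
Numerically: ≈ 111.727273.
(This is only a lower bound; the true E[α(G)] may be larger.)

E[α(G)] ≥ 1229/11 ≈ 111.727273.


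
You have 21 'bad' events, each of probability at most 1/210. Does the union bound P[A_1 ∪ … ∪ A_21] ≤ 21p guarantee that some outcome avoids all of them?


Union bound: P[∪_{i=1}^{21} A_i] ≤ Σ_i P[A_i] ≤ 21·p = 21·(1/210) = 1/10.
Numerically: 1/10 ≈ 0.100.
Is 1/10 < 1? YES.
Since P[∪ A_i] ≤ 1/10 < 1, the complement has P[∩ A_i^c] ≥ 1 − 1/10 = 9/10 > 0, so some outcome avoids every A_i.

21·p = 1/10 ≈ 0.100; existence CERTIFIED by the union bound.


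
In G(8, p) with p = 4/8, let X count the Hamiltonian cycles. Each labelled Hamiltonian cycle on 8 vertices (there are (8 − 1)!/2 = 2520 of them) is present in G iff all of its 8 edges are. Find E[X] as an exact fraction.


K_8 has (8 − 1)!/2 = 2520 labelled Hamiltonian cycles.
For each such Hamiltonian cycle H, let X_H = 1 if all 8 edges of H are present in G. Then P[X_H = 1] = p^{8} = (1/2)^{8} = 1/256.
By linearity: E[X] = Σ_H E[X_H] = 2520 · p^{8} = 2520 · 1/256 = 315/32.
Numerically: E[X] ≈ 9.844.

E[X] = 2520 · (1/2)^{8} = 315/32 ≈ 9.844.


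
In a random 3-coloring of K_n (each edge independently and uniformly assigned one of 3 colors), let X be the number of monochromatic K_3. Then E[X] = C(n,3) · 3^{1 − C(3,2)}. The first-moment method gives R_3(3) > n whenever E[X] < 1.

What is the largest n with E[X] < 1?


We need C(n, 3) · 3^{1 − 3} < 1, i.e. C(n, 3) < 3^{3 − 1} = 9.
Check values of n near the boundary:
  n = 3: C(3, 3) = 1; 1 < 9? YES
  n = 4: C(4, 3) = 4; 4 < 9? YES
  n = 5: C(5, 3) = 10; 10 < 9? NO
  n = 6: C(6, 3) = 20; 20 < 9? NO
The largest n with C(n, 3) < 9 is n = 4 (where E[X] = 4/9 ≈ 0.44444). Hence R_3(3) > 4, i.e. R_3(3) ≥ 5.

Largest n = 4; hence R_3(3) > 4.


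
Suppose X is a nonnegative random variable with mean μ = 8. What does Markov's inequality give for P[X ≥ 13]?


μ = E[X] = 8, a = 13.
Markov: P[X ≥ 13] ≤ μ/a = (8)/13 = 8/13.
Numerically: ≈ 0.6154.
(Since a = 13 > μ = 8.0000, the bound 8/13 is < 1 and informative.)

P[X ≥ 13] ≤ 8/13 ≈ 0.6154.


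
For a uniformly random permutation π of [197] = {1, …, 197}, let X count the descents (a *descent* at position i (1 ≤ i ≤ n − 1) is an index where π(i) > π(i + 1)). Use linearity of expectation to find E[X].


Write X = Σ X_I over i = 1, …, 196, with X_I the indicator of one descent.
There are 196 indicators.
For each fixed i, the pair (π(i), π(i+1)) is a uniformly random ordered pair of distinct values from {1, …, 197}; by symmetry P[π(i) > π(i+1)] = 1/2.
By linearity: E[X] = 196 · (1/2) = (197 − 1) · (1/2) = 98 ≈ 98.000.

E[X] = 98 = 98.000.


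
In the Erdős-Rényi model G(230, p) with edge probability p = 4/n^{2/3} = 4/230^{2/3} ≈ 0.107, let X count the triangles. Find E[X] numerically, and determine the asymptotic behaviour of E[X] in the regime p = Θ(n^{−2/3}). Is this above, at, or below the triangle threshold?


Number of potential triangles: C(230, 3) = 2001460.
Each occurs with probability p³ ≈ (0.107)³ ≈ 1.20983e-03.
By linearity: E[X] = C(230, 3)·p³ ≈ 2001460 · 1.20983e-03 ≈ 2421.426.
Since α = 2/3 < 1, p = c/n^{2/3} ≫ 1/n is above the triangle threshold p ~ 1/n. Asymptotically E[X] ~ (c³/6)·n^{3(1−α)} = (4³/6)·n^{1} → ∞; triangles are abundant w.h.p.

E[X] ≈ 2421.426; in regime p = Θ(1/n^{2/3}) E[X] diverges (above the triangle threshold p ~ 1/n).


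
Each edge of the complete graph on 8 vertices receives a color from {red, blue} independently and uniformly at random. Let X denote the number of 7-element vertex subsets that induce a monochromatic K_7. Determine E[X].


Let X = Σ_S X_S over the C(8, 7) = 8 subsets S of size 7, where X_S = 1 if the K_7 on S is monochromatic.
For a fixed S, the K_7 on S has C(7, 2) = 21 edges. P[all 21 edges red] = (1/2)^21, and likewise for blue, so P[monochromatic] = 2·(1/2)^21 = 2^{1 − 21} = 1/1048576.
Summing: E[X] = C(8, 7) · 2^{1 − 21} = 8 · 1/1048576 = 1/131072.
Numerically: E[X] ≈ 0.000.

E[X] = C(8,7)·2^(1−C(7,2)) = 1/131072 ≈ 0.000.


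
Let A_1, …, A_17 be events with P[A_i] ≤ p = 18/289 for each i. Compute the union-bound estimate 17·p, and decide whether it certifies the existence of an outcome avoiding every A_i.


Union bound: P[∪_{i=1}^{17} A_i] ≤ Σ_i P[A_i] ≤ 17·p = 17·(18/289) = 18/17.
Numerically: 18/17 ≈ 1.05882.
Is 18/17 < 1? NO.
Since the bound 18/17 is ≥ 1, the union bound is uninformative here; it does NOT by itself certify existence.

17·p = 18/17 ≈ 1.05882; existence NOT certified by the union bound.


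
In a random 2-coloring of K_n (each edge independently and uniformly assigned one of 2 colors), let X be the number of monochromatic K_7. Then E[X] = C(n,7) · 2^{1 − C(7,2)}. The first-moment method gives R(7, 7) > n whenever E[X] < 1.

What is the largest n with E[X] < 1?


We need C(n, 7) · 2^{1 − 21} < 1, i.e. C(n, 7) < 2^{21 − 1} = 1048576.
Check values of n near the boundary:
  n = 22: C(22, 7) = 170544; 170544 < 1048576? YES
  n = 23: C(23, 7) = 245157; 245157 < 1048576? YES
  n = 24: C(24, 7) = 346104; 346104 < 1048576? YES
  n = 25: C(25, 7) = 480700; 480700 < 1048576? YES
  n = 26: C(26, 7) = 657800; 657800 < 1048576? YES
  n = 27: C(27, 7) = 888030; 888030 < 1048576? YES
  n = 28: C(28, 7) = 1184040; 1184040 < 1048576? NO
  n = 29: C(29, 7) = 1560780; 1560780 < 1048576? NO
  n = 30: C(30, 7) = 2035800; 2035800 < 1048576? NO
The largest n with C(n, 7) < 1048576 is n = 27 (where E[X] = 444015/524288 ≈ 0.8469). Hence R(7, 7) > 27, i.e. R(7, 7) ≥ 28.

Largest n = 27; hence R(7, 7) > 27.


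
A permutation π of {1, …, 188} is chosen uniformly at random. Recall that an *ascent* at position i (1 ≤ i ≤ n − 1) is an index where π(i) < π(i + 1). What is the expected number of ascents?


Write X = Σ X_I over i = 1, …, 187, with X_I the indicator of one ascent.
There are 187 indicators.
For each fixed i, the pair (π(i), π(i+1)) is a uniformly random ordered pair of distinct values from {1, …, 188}; by symmetry P[π(i) < π(i+1)] = 1/2.
By linearity: E[X] = 187 · (1/2) = (188 − 1) · (1/2) = 187/2 ≈ 93.5000.

E[X] = 187/2 = 93.5000.


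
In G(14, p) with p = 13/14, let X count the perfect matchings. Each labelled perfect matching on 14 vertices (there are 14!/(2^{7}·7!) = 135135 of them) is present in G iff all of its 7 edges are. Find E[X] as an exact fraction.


K_14 has 14!/(2^{7}·7!) = 135135 labelled perfect matchings.
For each such perfect matching H, let X_H = 1 if all 7 edges of H are present in G. Then P[X_H = 1] = p^{7} = (13/14)^{7} = 62748517/105413504.
By linearity: E[X] = Σ_H E[X_H] = 135135 · p^{7} = 135135 · 62748517/105413504 = 1211360120685/15059072.
Numerically: E[X] ≈ 80440.6.

E[X] = 135135 · (13/14)^{7} = 1211360120685/15059072 ≈ 80440.6.


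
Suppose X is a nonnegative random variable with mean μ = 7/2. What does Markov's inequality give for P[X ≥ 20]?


μ = E[X] = 7/2, a = 20.
Markov: P[X ≥ 20] ≤ μ/a = (7/2)/20 = 7/40.
Numerically: ≈ 0.175.
(Since a = 20 > μ = 3.500, the bound 7/40 is < 1 and informative.)

P[X ≥ 20] ≤ 7/40 ≈ 0.175.


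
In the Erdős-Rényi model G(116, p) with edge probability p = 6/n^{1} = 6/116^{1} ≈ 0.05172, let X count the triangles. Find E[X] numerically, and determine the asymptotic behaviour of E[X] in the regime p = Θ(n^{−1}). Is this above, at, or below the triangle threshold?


Number of potential triangles: C(116, 3) = 253460.
Each occurs with probability p³ ≈ (0.05172)³ ≈ 1.383821e-04.
By linearity: E[X] = C(116, 3)·p³ ≈ 253460 · 1.383821e-04 ≈ 35.0743.
Here α = 1, so p = 6/n is exactly at the triangle threshold p ~ 1/n. Asymptotically E[X] → c³/6 = 6³/6 = 36 ≈ 36.0000, a bounded constant. In this regime the triangle count is asymptotically Poisson(c³/6).

E[X] ≈ 35.0743; in regime p = Θ(1/n^{1}) E[X] stays bounded (at the triangle threshold p ~ 1/n).


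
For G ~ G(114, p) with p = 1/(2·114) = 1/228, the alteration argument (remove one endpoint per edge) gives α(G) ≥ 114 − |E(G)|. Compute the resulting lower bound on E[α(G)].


E[|E(G)|] = C(114, 2)·p = 6441 · (1/228) = 113/4.
E[α(G)] ≥ n − E[|E(G)|] = 114 − 113/4 = 343/4.
Numerically: ≈ 85.750000.
(This is only a lower bound; the true E[α(G)] may be larger.)

E[α(G)] ≥ 343/4 ≈ 85.750000.


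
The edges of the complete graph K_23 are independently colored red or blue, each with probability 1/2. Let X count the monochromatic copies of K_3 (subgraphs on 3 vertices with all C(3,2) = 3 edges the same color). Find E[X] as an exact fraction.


Let X = Σ_S X_S over the C(23, 3) = 1771 subsets S of size 3, where X_S = 1 if the K_3 on S is monochromatic.
For a fixed S, the K_3 on S has C(3, 2) = 3 edges. P[all 3 edges red] = (1/2)^3, and likewise for blue, so P[monochromatic] = 2·(1/2)^3 = 2^{1 − 3} = 1/4.
Summing: E[X] = C(23, 3) · 2^{1 − 3} = 1771 · 1/4 = 1771/4.
Numerically: E[X] ≈ 442.750.

E[X] = C(23,3)·2^(1−C(3,2)) = 1771/4 ≈ 442.750.


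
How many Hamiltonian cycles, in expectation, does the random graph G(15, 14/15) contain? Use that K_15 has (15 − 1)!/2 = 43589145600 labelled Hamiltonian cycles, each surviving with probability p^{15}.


K_15 has (15 − 1)!/2 = 43589145600 labelled Hamiltonian cycles.
For each such Hamiltonian cycle H, let X_H = 1 if all 15 edges of H are present in G. Then P[X_H = 1] = p^{15} = (14/15)^{15} = 155568095557812224/437893890380859375.
By linearity of expectation: E[X] = Σ_H E[X_H] = 43589145600 · p^{15} = 43589145600 · 155568095557812224/437893890380859375 = 1116227221067356419653632/72081298828125.
Numerically: E[X] ≈ 1.55e+10.

E[X] = 43589145600 · (14/15)^{15} = 1116227221067356419653632/72081298828125 ≈ 1.55e+10.


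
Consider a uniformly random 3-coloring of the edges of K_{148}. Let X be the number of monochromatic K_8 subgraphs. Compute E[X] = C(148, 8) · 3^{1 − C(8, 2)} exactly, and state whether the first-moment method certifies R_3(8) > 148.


E[X] = C(148, 8) · 3^{1 − 28} = 4709614623714 · 3^{−27} = 4709614623714/7625597484987.
As a reduced fraction: E[X] = 523290513746/847288609443 ≈ 0.618.
Is E[X] < 1? YES.
Since E[X] < 1, there exists a 3-coloring of K_{148} with no monochromatic K_8; hence R_3(8) > 148.

E[X] = 523290513746/847288609443 ≈ 0.618; E[X] < 1, so R_3(8) > 148.


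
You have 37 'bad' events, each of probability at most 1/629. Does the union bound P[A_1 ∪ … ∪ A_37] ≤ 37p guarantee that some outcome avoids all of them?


Union bound: P[∪_{i=1}^{37} A_i] ≤ Σ_i P[A_i] ≤ 37·p = 37·(1/629) = 1/17.
Numerically: 1/17 ≈ 0.059.
Is 1/17 < 1? YES.
Since P[∪ A_i] ≤ 1/17 < 1, the complement has P[∩ A_i^c] ≥ 1 − 1/17 = 16/17 > 0, so some outcome avoids every A_i.

37·p = 1/17 ≈ 0.059; existence CERTIFIED by the union bound.


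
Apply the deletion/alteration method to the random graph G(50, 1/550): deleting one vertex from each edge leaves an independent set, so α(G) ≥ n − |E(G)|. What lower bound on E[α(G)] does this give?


E[|E(G)|] = C(50, 2)·p = 1225 · (1/550) = 49/22.
E[α(G)] ≥ n − E[|E(G)|] = 50 − 49/22 = 1051/22.
Numerically: ≈ 47.77273.
(This is only a lower bound; the true E[α(G)] may be larger.)

E[α(G)] ≥ 1051/22 ≈ 47.77273.


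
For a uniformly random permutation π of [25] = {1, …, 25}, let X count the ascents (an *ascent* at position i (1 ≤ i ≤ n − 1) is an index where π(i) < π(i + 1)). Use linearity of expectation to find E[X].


Write X = Σ X_I over i = 1, …, 24, with X_I the indicator of one ascent.
There are 24 indicators.
For each fixed i, the pair (π(i), π(i+1)) is a uniformly random ordered pair of distinct values from {1, …, 25}; by symmetry P[π(i) < π(i+1)] = 1/2.
By linearity: E[X] = 24 · (1/2) = (25 − 1) · (1/2) = 12 ≈ 12.000000.

E[X] = 12 = 12.000000.


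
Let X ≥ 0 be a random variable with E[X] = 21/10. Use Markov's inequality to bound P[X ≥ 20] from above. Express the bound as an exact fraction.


μ = E[X] = 21/10, a = 20.
Markov: P[X ≥ 20] ≤ μ/a = (21/10)/20 = 21/200.
Numerically: ≈ 0.10500.
(Since a = 20 > μ = 2.10000, the bound 21/200 is < 1 and informative.)

P[X ≥ 20] ≤ 21/200 ≈ 0.10500.


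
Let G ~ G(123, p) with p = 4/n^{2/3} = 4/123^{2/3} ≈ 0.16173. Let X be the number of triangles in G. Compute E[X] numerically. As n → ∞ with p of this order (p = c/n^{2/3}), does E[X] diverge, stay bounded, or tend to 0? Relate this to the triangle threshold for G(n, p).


Number of potential triangles: C(123, 3) = 302621.
Each occurs with probability p³ ≈ (0.16173)³ ≈ 4.23028621e-03.
By linearity: E[X] = C(123, 3)·p³ ≈ 302621 · 4.23028621e-03 ≈ 1280.173442.
Since α = 2/3 < 1, p = c/n^{2/3} ≫ 1/n is above the triangle threshold p ~ 1/n. Asymptotically E[X] ~ (c³/6)·n^{3(1−α)} = (4³/6)·n^{1} → ∞; triangles are abundant w.h.p.

E[X] ≈ 1280.173442; in regime p = Θ(1/n^{2/3}) E[X] diverges (above the triangle threshold p ~ 1/n).


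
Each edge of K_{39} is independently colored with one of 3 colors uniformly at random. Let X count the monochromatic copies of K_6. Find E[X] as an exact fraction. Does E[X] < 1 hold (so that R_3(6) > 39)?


E[X] = C(39, 6) · 3^{1 − 15} = 3262623 · 3^{−14} = 3262623/4782969.
As a reduced fraction: E[X] = 1087541/1594323 ≈ 0.68213.
Is E[X] < 1? YES.
Since E[X] < 1, there exists a 3-coloring of K_{39} with no monochromatic K_6; hence R_3(6) > 39.

E[X] = 1087541/1594323 ≈ 0.68213; E[X] < 1, so R_3(6) > 39.


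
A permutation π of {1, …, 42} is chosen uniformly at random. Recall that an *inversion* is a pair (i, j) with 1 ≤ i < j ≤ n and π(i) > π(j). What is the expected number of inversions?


Write X = Σ X_I over the C(42, 2) = 861 pairs i < j, with X_I the indicator of one inversion.
There are 861 indicators.
For each fixed pair i < j, the values π(i) and π(j) are two distinct elements of {1, …, 42} in uniformly random order; by symmetry P[π(i) > π(j)] = 1/2.
By linearity: E[X] = 861 · (1/2) = C(42, 2) · (1/2) = 861/2 = 861/2 ≈ 430.5000.

E[X] = 861/2 = 430.5000.


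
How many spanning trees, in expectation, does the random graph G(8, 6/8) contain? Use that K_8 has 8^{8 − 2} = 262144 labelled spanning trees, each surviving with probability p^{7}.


K_8 has 8^{8 − 2} = 262144 labelled spanning trees.
For each such spanning tree H, let X_H = 1 if all 7 edges of H are present in G. Then P[X_H = 1] = p^{7} = (3/4)^{7} = 2187/16384.
By linearity of expectation: E[X] = Σ_H E[X_H] = 262144 · p^{7} = 262144 · 2187/16384 = 34992.
Numerically: E[X] ≈ 34992.

E[X] = 262144 · (3/4)^{7} = 34992 ≈ 34992.


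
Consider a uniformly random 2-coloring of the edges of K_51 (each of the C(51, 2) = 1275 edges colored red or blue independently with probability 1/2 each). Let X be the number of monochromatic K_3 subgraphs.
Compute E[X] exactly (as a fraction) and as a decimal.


Let X = Σ_S X_S over the C(51, 3) = 20825 subsets S of size 3, where X_S = 1 if the K_3 on S is monochromatic.
For a fixed S, the K_3 on S has C(3, 2) = 3 edges. P[all 3 edges red] = (1/2)^3, and likewise for blue, so P[monochromatic] = 2·(1/2)^3 = 2^{1 − 3} = 1/4.
Summing: E[X] = C(51, 3) · 2^{1 − 3} = 20825 · 1/4 = 20825/4.
Numerically: E[X] ≈ 5206.250000.

E[X] = C(51,3)·2^(1−C(3,2)) = 20825/4 ≈ 5206.250000.


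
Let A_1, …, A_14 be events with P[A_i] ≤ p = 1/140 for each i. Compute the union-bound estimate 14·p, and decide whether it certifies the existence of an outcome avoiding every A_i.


Union bound: P[∪_{i=1}^{14} A_i] ≤ Σ_i P[A_i] ≤ 14·p = 14·(1/140) = 1/10.
Numerically: 1/10 ≈ 0.100000.
Is 1/10 < 1? YES.
Since P[∪ A_i] ≤ 1/10 < 1, the complement has P[∩ A_i^c] ≥ 1 − 1/10 = 9/10 > 0, so some outcome avoids every A_i.

14·p = 1/10 ≈ 0.100000; existence CERTIFIED by the union bound.


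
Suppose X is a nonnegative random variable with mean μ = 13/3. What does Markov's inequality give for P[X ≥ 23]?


μ = E[X] = 13/3, a = 23.
Markov: P[X ≥ 23] ≤ μ/a = (13/3)/23 = 13/69.
Numerically: ≈ 0.18841.
(Since a = 23 > μ = 4.33333, the bound 13/69 is < 1 and informative.)

P[X ≥ 23] ≤ 13/69 ≈ 0.18841.


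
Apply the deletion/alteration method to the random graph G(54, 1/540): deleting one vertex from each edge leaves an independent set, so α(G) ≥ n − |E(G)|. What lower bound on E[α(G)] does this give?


E[|E(G)|] = C(54, 2)·p = 1431 · (1/540) = 53/20.
E[α(G)] ≥ n − E[|E(G)|] = 54 − 53/20 = 1027/20.
Numerically: ≈ 51.35000.
(This is only a lower bound; the true E[α(G)] may be larger.)

E[α(G)] ≥ 1027/20 ≈ 51.35000.


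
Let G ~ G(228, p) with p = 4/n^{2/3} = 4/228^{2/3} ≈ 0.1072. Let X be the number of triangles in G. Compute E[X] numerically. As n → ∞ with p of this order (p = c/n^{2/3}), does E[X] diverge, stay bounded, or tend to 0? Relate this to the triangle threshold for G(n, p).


Number of potential triangles: C(228, 3) = 1949476.
Each occurs with probability p³ ≈ (0.1072)³ ≈ 1.231148e-03.
By linearity: E[X] = C(228, 3)·p³ ≈ 1949476 · 1.231148e-03 ≈ 2400.0936.
Since α = 2/3 < 1, p = c/n^{2/3} ≫ 1/n is above the triangle threshold p ~ 1/n. Asymptotically E[X] ~ (c³/6)·n^{3(1−α)} = (4³/6)·n^{1} → ∞; triangles are abundant w.h.p.

E[X] ≈ 2400.0936; in regime p = Θ(1/n^{2/3}) E[X] diverges (above the triangle threshold p ~ 1/n).


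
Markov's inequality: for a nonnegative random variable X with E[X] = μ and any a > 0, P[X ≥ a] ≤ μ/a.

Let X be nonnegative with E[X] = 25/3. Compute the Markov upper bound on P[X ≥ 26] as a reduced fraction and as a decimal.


μ = E[X] = 25/3, a = 26.
Markov: P[X ≥ 26] ≤ μ/a = (25/3)/26 = 25/78.
Numerically: ≈ 0.3205.
(Since a = 26 > μ = 8.3333, the bound 25/78 is < 1 and informative.)

P[X ≥ 26] ≤ 25/78 ≈ 0.3205.


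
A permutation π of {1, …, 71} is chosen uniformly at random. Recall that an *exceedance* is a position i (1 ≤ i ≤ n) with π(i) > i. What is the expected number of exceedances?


Write X = Σ_{i=1}^{71} X_i, where X_i = 1_{π(i) > i}.
For each fixed i, π(i) is uniform over {1, …, 71} (marginal of a uniform permutation), so P[π(i) > i] = (n − i)/n. Summing: Σ_{i=1}^{71} (n − i)/n = (0 + 1 + … + 70)/71 = 71(71 − 1)/(2·71) = (71 − 1)/2.
Hence E[X] = Σ_{i=1}^{71} (71 − i)/71 = 35 ≈ 35.00000.

E[X] = 35 = 35.00000.
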